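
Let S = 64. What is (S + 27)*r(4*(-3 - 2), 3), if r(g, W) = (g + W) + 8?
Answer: -819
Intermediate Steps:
r(g, W) = 8 + W + g (r(g, W) = (W + g) + 8 = 8 + W + g)
(S + 27)*r(4*(-3 - 2), 3) = (64 + 27)*(8 + 3 + 4*(-3 - 2)) = 91*(8 + 3 + 4*(-5)) = 91*(8 + 3 - 20) = 91*(-9) = -819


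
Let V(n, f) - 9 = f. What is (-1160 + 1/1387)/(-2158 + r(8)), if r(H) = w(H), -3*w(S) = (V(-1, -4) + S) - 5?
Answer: 4826757/8990534 ≈ 0.53687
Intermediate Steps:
V(n, f) = 9 + f
w(S) = -S/3 (w(S) = -(((9 - 4) + S) - 5)/3 = -((5 + S) - 5)/3 = -S/3)
r(H) = -H/3
(-1160 + 1/1387)/(-2158 + r(8)) = (-1160 + 1/1387)/(-2158 - ⅓*8) = (-1160 + 1/1387)/(-2158 - 8/3) = -1608919/(1387*(-6482/3)) = -1608919/1387*(-3/6482) = 4826757/8990534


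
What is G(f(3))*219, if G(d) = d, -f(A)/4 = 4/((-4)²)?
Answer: -219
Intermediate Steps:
f(A) = -1 (f(A) = -16/((-4)²) = -16/16 = -4*¼ = -1)
G(f(3))*219 = -1*219 = -219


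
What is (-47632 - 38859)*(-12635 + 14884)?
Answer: -194518259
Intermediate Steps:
(-47632 - 38859)*(-12635 + 14884) = -86491*2249 = -194518259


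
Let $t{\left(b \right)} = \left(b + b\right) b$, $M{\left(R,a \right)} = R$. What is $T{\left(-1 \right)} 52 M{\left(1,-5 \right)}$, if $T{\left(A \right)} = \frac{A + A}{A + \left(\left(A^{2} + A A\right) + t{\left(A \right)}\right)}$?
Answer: $- \frac{104}{3} \approx -34.667$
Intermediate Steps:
$t{\left(b \right)} = 2 b^{2}$ ($t{\left(b \right)} = 2 b b = 2 b^{2}$)
$T{\left(A \right)} = \frac{2 A}{A + 4 A^{2}}$ ($T{\left(A \right)} = \frac{A + A}{A + \left(\left(A^{2} + A A\right) + 2 A^{2}\right)} = \frac{2 A}{A + \left(\left(A^{2} + A^{2}\right) + 2 A^{2}\right)} = \frac{2 A}{A + \left(2 A^{2} + 2 A^{2}\right)} = \frac{2 A}{A + 4 A^{2}}$)
$T{\left(-1 \right)} 52 M{\left(1,-5 \right)} = \frac{2}{1 + 4 \left(-1\right)} 52 \cdot 1 = \frac{2}{1 - 4} \cdot 52 \cdot 1 = \frac{2}{-3} \cdot 52 \cdot 1 = 2 \left(- \frac{1}{3}\right) 52 \cdot 1 = \left(- \frac{2}{3}\right) 52 \cdot 1 = \left(- \frac{104}{3}\right) 1 = - \frac{104}{3}$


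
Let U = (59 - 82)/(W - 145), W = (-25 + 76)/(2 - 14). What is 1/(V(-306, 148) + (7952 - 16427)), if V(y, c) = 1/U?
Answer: -92/779103 ≈ -0.00011808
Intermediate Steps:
W = -17/4 (W = 51/(-12) = 51*(-1/12) = -17/4 ≈ -4.2500)
U = 92/597 (U = (59 - 82)/(-17/4 - 145) = -23/(-597/4) = -23*(-4/597) = 92/597 ≈ 0.15410)
V(y, c) = 597/92 (V(y, c) = 1/(92/597) = 597/92)
1/(V(-306, 148) + (7952 - 16427)) = 1/(597/92 + (7952 - 16427)) = 1/(597/92 - 8475) = 1/(-779103/92) = -92/779103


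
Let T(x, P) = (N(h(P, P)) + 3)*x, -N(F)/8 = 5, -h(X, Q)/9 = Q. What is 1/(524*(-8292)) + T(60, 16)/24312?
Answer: -401914253/4401493104 ≈ -0.091313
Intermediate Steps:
h(X, Q) = -9*Q
N(F) = -40 (N(F) = -8*5 = -40)
T(x, P) = -37*x (T(x, P) = (-40 + 3)*x = -37*x)
1/(524*(-8292)) + T(60, 16)/24312 = 1/(524*(-8292)) - 37*60/24312 = (1/524)*(-1/8292) - 2220*1/24312 = -1/4345008 - 185/2026 = -401914253/4401493104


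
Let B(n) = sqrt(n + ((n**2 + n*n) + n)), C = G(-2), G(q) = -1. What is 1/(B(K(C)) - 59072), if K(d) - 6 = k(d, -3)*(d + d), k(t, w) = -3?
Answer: -568/33552893 - sqrt(78)/1744750436 ≈ -1.6934e-5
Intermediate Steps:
C = -1
K(d) = 6 - 6*d (K(d) = 6 - 3*(d + d) = 6 - 6*d)
B(n) = sqrt(2*n + 2*n**2) (B(n) = sqrt(n + ((n**2 + n**2) + n)) = sqrt(n + (2*n**2 + n)) = sqrt(n + (n + 2*n**2)) = sqrt(2*n + 2*n**2))
1/(B(K(C)) - 59072) = 1/(sqrt(2)*sqrt((6 - 6*(-1))*(1 + (6 - 6*(-1)))) - 59072) = 1/(sqrt(2)*sqrt((6 + 6)*(1 + (6 + 6))) - 59072) = 1/(sqrt(2)*sqrt(12*(1 + 12)) - 59072) = 1/(sqrt(2)*sqrt(12*13) - 59072) = 1/(sqrt(2)*sqrt(156) - 59072) = 1/(sqrt(2)*(2*sqrt(39)) - 59072) = 1/(2*sqrt(78) - 59072) = 1/(-59072 + 2*sqrt(78))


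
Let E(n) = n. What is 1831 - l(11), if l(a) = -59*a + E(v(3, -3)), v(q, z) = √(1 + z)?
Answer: 2480 - I*√2 ≈ 2480.0 - 1.4142*I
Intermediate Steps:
l(a) = -59*a + I*√2 (l(a) = -59*a + √(1 - 3) = -59*a + √(-2) = -59*a + I*√2)
1831 - l(11) = 1831 - (-59*11 + I*√2) = 1831 - (-649 + I*√2) = 1831 + (649 - I*√2) = 2480 - I*√2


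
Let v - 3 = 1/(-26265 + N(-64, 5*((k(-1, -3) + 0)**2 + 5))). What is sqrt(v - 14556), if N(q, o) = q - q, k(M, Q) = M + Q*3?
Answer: I*sqrt(10039390350690)/26265 ≈ 120.64*I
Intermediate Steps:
k(M, Q) = M + 3*Q
N(q, o) = 0
v = 78794/26265 (v = 3 + 1/(-26265 + 0) = 3 + 1/(-26265) = 3 - 1/26265 = 78794/26265 ≈ 3.0000)
sqrt(v - 14556) = sqrt(78794/26265 - 14556) = sqrt(-382234546/26265) = I*sqrt(10039390350690)/26265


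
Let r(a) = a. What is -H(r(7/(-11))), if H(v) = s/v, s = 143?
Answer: 1573/7 ≈ 224.71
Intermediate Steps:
H(v) = 143/v
-H(r(7/(-11))) = -143/(7/(-11)) = -143/(7*(-1/11)) = -143/(-7/11) = -143*(-11)/7 = -1*(-1573/7) = 1573/7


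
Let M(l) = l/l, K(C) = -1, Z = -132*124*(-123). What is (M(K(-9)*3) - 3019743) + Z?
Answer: -1006478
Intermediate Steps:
Z = 2013264 (Z = -16368*(-123) = 2013264)
M(l) = 1
(M(K(-9)*3) - 3019743) + Z = (1 - 3019743) + 2013264 = -3019742 + 2013264 = -1006478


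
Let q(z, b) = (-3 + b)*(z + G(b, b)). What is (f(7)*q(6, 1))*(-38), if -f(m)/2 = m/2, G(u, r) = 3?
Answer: -4788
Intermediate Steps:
f(m) = -m (f(m) = -2*m/2 = -m)
q(z, b) = (-3 + b)*(3 + z) (q(z, b) = (-3 + b)*(z + 3) = (-3 + b)*(3 + z))
(f(7)*q(6, 1))*(-38) = ((-1*7)*(-9 - 3*6 + 3*1 + 1*6))*(-38) = -7*(-9 - 18 + 3 + 6)*(-38) = -7*(-18)*(-38) = 126*(-38) = -4788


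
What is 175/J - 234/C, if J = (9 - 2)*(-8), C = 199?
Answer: -6847/1592 ≈ -4.3009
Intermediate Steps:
J = -56 (J = 7*(-8) = -56)
175/J - 234/C = 175/(-56) - 234/199 = 175*(-1/56) - 234*1/199 = -25/8 - 234/199 = -6847/1592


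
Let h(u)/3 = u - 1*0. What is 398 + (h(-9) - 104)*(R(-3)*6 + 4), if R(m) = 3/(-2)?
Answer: 1053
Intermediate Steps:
R(m) = -3/2 (R(m) = 3*(-½) = -3/2)
h(u) = 3*u (h(u) = 3*(u - 1*0) = 3*(u + 0) = 3*u)
398 + (h(-9) - 104)*(R(-3)*6 + 4) = 398 + (3*(-9) - 104)*(-3/2*6 + 4) = 398 + (-27 - 104)*(-9 + 4) = 398 - 131*(-5) = 398 + 655 = 1053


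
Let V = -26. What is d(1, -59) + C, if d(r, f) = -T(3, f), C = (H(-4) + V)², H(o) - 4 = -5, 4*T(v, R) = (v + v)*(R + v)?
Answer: 813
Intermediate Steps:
T(v, R) = v*(R + v)/2 (T(v, R) = ((v + v)*(R + v))/4 = ((2*v)*(R + v))/4 = (2*v*(R + v))/4 = v*(R + v)/2)
H(o) = -1 (H(o) = 4 - 5 = -1)
C = 729 (C = (-1 - 26)² = (-27)² = 729)
d(r, f) = -9/2 - 3*f/2 (d(r, f) = -3*(f + 3)/2 = -3*(3 + f)/2 = -(9/2 + 3*f/2) = -9/2 - 3*f/2)
d(1, -59) + C = (-9/2 - 3/2*(-59)) + 729 = (-9/2 + 177/2) + 729 = 84 + 729 = 813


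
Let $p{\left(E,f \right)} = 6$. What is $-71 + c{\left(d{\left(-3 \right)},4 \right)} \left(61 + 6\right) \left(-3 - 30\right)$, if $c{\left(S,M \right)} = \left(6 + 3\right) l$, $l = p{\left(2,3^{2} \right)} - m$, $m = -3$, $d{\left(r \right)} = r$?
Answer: $-179162$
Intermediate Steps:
$l = 9$ ($l = 6 - -3 = 6 + 3 = 9$)
$c{\left(S,M \right)} = 81$ ($c{\left(S,M \right)} = \left(6 + 3\right) 9 = 9 \cdot 9 = 81$)
$-71 + c{\left(d{\left(-3 \right)},4 \right)} \left(61 + 6\right) \left(-3 - 30\right) = -71 + 81 \left(61 + 6\right) \left(-3 - 30\right) = -71 + 81 \cdot 67 \left(-33\right) = -71 + 81 \left(-2211\right) = -71 - 179091 = -179162$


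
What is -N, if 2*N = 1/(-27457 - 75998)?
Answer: 1/206910 ≈ 4.8330e-6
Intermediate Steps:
N = -1/206910 (N = 1/(2*(-27457 - 75998)) = (1/2)/(-103455) = (1/2)*(-1/103455) = -1/206910 ≈ -4.8330e-6)
-N = -1*(-1/206910) = 1/206910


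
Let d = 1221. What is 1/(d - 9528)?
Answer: -1/8307 ≈ -0.00012038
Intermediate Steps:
1/(d - 9528) = 1/(1221 - 9528) = 1/(-8307) = -1/8307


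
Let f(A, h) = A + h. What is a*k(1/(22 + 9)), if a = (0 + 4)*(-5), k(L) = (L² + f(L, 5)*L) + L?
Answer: -3760/961 ≈ -3.9126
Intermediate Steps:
k(L) = L + L² + L*(5 + L) (k(L) = (L² + (L + 5)*L) + L = (L² + (5 + L)*L) + L = (L² + L*(5 + L)) + L = L + L² + L*(5 + L))
a = -20 (a = 4*(-5) = -20)
a*k(1/(22 + 9)) = -40*(3 + 1/(22 + 9))/(22 + 9) = -40*(3 + 1/31)/31 = -40*94/(31*31) = -20*188/961 = -3760/961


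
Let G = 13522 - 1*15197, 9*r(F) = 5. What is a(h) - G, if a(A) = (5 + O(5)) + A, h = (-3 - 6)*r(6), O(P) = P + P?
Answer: 1685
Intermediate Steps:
O(P) = 2*P
r(F) = 5/9 (r(F) = (⅑)*5 = 5/9)
h = -5 (h = (-3 - 6)*(5/9) = -9*5/9 = -5)
a(A) = 15 + A (a(A) = (5 + 2*5) + A = (5 + 10) + A = 15 + A)
G = -1675 (G = 13522 - 15197 = -1675)
a(h) - G = (15 - 5) - 1*(-1675) = 10 + 1675 = 1685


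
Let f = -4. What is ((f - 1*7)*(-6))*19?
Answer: 1254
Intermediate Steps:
((f - 1*7)*(-6))*19 = ((-4 - 1*7)*(-6))*19 = ((-4 - 7)*(-6))*19 = -11*(-6)*19 = 66*19 = 1254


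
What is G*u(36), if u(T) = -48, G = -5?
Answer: 240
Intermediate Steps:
G*u(36) = -5*(-48) = 240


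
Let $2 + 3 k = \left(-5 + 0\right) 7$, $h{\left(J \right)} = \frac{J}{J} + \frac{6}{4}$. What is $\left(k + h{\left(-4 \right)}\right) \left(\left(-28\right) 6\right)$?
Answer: $1652$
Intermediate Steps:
$h{\left(J \right)} = \frac{5}{2}$ ($h{\left(J \right)} = 1 + 6 \cdot \frac{1}{4} = 1 + \frac{3}{2} = \frac{5}{2}$)
$k = - \frac{37}{3}$ ($k = - \frac{2}{3} + \frac{\left(-5 + 0\right) 7}{3} = - \frac{2}{3} + \frac{\left(-5\right) 7}{3} = - \frac{2}{3} + \frac{1}{3} \left(-35\right) = - \frac{2}{3} - \frac{35}{3} = - \frac{37}{3} \approx -12.333$)
$\left(k + h{\left(-4 \right)}\right) \left(\left(-28\right) 6\right) = \left(- \frac{37}{3} + \frac{5}{2}\right) \left(\left(-28\right) 6\right) = \left(- \frac{59}{6}\right) \left(-168\right) = 1652$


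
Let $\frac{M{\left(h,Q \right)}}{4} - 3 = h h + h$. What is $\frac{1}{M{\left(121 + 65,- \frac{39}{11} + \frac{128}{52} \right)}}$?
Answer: $\frac{1}{139140} \approx 7.187 \cdot 10^{-6}$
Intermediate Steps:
$M{\left(h,Q \right)} = 12 + 4 h + 4 h^{2}$ ($M{\left(h,Q \right)} = 12 + 4 \left(h h + h\right) = 12 + 4 \left(h^{2} + h\right) = 12 + 4 \left(h + h^{2}\right) = 12 + \left(4 h + 4 h^{2}\right) = 12 + 4 h + 4 h^{2}$)
$\frac{1}{M{\left(121 + 65,- \frac{39}{11} + \frac{128}{52} \right)}} = \frac{1}{12 + 4 \left(121 + 65\right) + 4 \left(121 + 65\right)^{2}} = \frac{1}{12 + 4 \cdot 186 + 4 \cdot 186^{2}} = \frac{1}{12 + 744 + 4 \cdot 34596} = \frac{1}{12 + 744 + 138384} = \frac{1}{139140}$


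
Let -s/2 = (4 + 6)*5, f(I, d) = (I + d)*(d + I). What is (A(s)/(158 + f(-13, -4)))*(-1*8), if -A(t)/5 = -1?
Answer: -40/447 ≈ -0.089485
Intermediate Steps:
f(I, d) = (I + d)**2 (f(I, d) = (I + d)*(I + d) = (I + d)**2)
s = -100 (s = -2*(4 + 6)*5 = -20*5 = -2*50 = -100)
A(t) = 5 (A(t) = -5*(-1) = 5)
(A(s)/(158 + f(-13, -4)))*(-1*8) = (5/(158 + (-13 - 4)**2))*(-1*8) = (5/(158 + (-17)**2))*(-8) = (5/(158 + 289))*(-8) = (5/447)*(-8) = -40/447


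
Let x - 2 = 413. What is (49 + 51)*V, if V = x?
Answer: 41500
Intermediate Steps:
x = 415 (x = 2 + 413 = 415)
V = 415
(49 + 51)*V = (49 + 51)*415 = 100*415 = 41500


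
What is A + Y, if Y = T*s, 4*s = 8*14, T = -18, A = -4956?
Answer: -5460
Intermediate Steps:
s = 28 (s = (8*14)/4 = (¼)*112 = 28)
Y = -504 (Y = -18*28 = -504)
A + Y = -4956 - 504 = -5460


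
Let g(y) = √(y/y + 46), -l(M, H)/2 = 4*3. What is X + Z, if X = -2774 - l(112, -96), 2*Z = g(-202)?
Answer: -2750 + √47/2 ≈ -2746.6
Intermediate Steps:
l(M, H) = -24 (l(M, H) = -8*3 = -2*12 = -24)
g(y) = √47 (g(y) = √(1 + 46) = √47)
Z = √47/2 ≈ 3.4278
X = -2750 (X = -2774 - 1*(-24) = -2774 + 24 = -2750)
X + Z = -2750 + √47/2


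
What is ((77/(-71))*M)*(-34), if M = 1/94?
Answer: 1309/3337 ≈ 0.39227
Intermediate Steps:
M = 1/94 ≈ 0.010638
((77/(-71))*M)*(-34) = ((77/(-71))*(1/94))*(-34) = ((77*(-1/71))*(1/94))*(-34) = -77/71*1/94*(-34) = -77/6674*(-34) = 1309/3337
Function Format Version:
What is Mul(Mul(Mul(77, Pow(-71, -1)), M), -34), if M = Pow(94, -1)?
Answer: Rational(1309, 3337) ≈ 0.39227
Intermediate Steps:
M = Rational(1, 94) ≈ 0.010638
Mul(Mul(Mul(77, Pow(-71, -1)), M), -34) = Mul(Mul(Mul(77, Pow(-71, -1)), Rational(1, 94)), -34) = Mul(Mul(Mul(77, Rational(-1, 71)), Rational(1, 94)), -34) = Mul(Mul(Rational(-77, 71), Rational(1, 94)), -34) = Mul(Rational(-77, 6674), -34) = Rational(1309, 3337)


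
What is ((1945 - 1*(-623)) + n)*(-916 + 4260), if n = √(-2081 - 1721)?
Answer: 8587392 + 3344*I*√3802 ≈ 8.5874e+6 + 2.0619e+5*I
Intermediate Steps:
n = I*√3802 (n = √(-3802) = I*√3802 ≈ 61.66*I)
((1945 - 1*(-623)) + n)*(-916 + 4260) = ((1945 - 1*(-623)) + I*√3802)*(-916 + 4260) = ((1945 + 623) + I*√3802)*3344 = (2568 + I*√3802)*3344 = 8587392 + 3344*I*√3802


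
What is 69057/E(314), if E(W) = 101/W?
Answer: 21683898/101 ≈ 2.1469e+5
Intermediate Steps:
69057/E(314) = 69057/((101/314)) = 69057/((101*(1/314))) = 69057/(101/314) = 69057*(314/101) = 21683898/101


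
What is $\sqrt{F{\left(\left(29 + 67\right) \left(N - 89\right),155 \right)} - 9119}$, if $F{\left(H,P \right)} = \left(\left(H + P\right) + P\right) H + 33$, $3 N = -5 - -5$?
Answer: $\sqrt{70342210} \approx 8387.0$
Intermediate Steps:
$N = 0$ ($N = \frac{-5 - -5}{3} = \frac{-5 + 5}{3} = \frac{1}{3} \cdot 0 = 0$)
$F{\left(H,P \right)} = 33 + H \left(H + 2 P\right)$ ($F{\left(H,P \right)} = \left(H + 2 P\right) H + 33 = H \left(H + 2 P\right) + 33 = 33 + H \left(H + 2 P\right)$)
$\sqrt{F{\left(\left(29 + 67\right) \left(N - 89\right),155 \right)} - 9119} = \sqrt{\left(33 + \left(\left(29 + 67\right) \left(0 - 89\right)\right)^{2} + 2 \left(29 + 67\right) \left(0 - 89\right) 155\right) - 9119} = \sqrt{\left(33 + \left(96 \left(-89\right)\right)^{2} + 2 \cdot 96 \left(-89\right) 155\right) - 9119} = \sqrt{\left(33 + \left(-8544\right)^{2} + 2 \left(-8544\right) 155\right) - 9119} = \sqrt{\left(33 + 72999936 - 2648640\right) - 9119} = \sqrt{70351329 - 9119} = \sqrt{70342210}$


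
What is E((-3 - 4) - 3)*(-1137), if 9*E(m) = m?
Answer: 3790/3 ≈ 1263.3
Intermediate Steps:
E(m) = m/9
E((-3 - 4) - 3)*(-1137) = (((-3 - 4) - 3)/9)*(-1137) = ((-7 - 3)/9)*(-1137) = ((⅑)*(-10))*(-1137) = -10/9*(-1137) = 3790/3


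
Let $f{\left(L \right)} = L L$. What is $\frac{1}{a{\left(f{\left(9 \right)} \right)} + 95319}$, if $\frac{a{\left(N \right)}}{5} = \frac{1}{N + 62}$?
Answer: $\frac{143}{13630622} \approx 1.0491 \cdot 10^{-5}$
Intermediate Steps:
$f{\left(L \right)} = L^{2}$
$a{\left(N \right)} = \frac{5}{62 + N}$ ($a{\left(N \right)} = \frac{5}{N + 62} = \frac{5}{62 + N}$)
$\frac{1}{a{\left(f{\left(9 \right)} \right)} + 95319} = \frac{1}{\frac{5}{62 + 9^{2}} + 95319} = \frac{1}{\frac{5}{62 + 81} + 95319} = \frac{1}{\frac{5}{143} + 95319} = \frac{1}{\frac{13630622}{143}} = \frac{143}{13630622}$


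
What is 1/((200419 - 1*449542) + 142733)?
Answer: -1/106390 ≈ -9.3994e-6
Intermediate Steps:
1/((200419 - 1*449542) + 142733) = 1/((200419 - 449542) + 142733) = 1/(-249123 + 142733) = 1/(-106390) = -1/106390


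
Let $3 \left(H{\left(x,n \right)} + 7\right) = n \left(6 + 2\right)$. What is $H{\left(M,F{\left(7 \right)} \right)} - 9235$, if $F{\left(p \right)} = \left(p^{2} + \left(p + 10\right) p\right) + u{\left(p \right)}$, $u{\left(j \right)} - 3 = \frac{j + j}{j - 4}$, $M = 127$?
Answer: $- \frac{78962}{9} \approx -8773.6$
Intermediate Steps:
$u{\left(j \right)} = 3 + \frac{2 j}{-4 + j}$ ($u{\left(j \right)} = 3 + \frac{j + j}{j - 4} = 3 + \frac{2 j}{-4 + j}$)
$F{\left(p \right)} = p^{2} + p \left(10 + p\right) + \frac{-12 + 5 p}{-4 + p}$ ($F{\left(p \right)} = \left(p^{2} + \left(p + 10\right) p\right) + \frac{-12 + 5 p}{-4 + p} = \left(p^{2} + \left(10 + p\right) p\right) + \frac{-12 + 5 p}{-4 + p} = \left(p^{2} + p \left(10 + p\right)\right) + \frac{-12 + 5 p}{-4 + p} = p^{2} + p \left(10 + p\right) + \frac{-12 + 5 p}{-4 + p}$)
$H{\left(x,n \right)} = -7 + \frac{8 n}{3}$ ($H{\left(x,n \right)} = -7 + \frac{n \left(6 + 2\right)}{3} = -7 + \frac{n 8}{3} = -7 + \frac{8 n}{3}$)
$H{\left(M,F{\left(7 \right)} \right)} - 9235 = \left(-7 + \frac{8 \frac{-12 + 5 \cdot 7 + 2 \cdot 7 \left(-4 + 7\right) \left(5 + 7\right)}{-4 + 7}}{3}\right) - 9235 = \left(-7 + \frac{8 \frac{-12 + 35 + 2 \cdot 7 \cdot 3 \cdot 12}{3}}{3}\right) - 9235 = \left(-7 + \frac{8 \frac{-12 + 35 + 504}{3}}{3}\right) - 9235 = \left(-7 + \frac{8 \cdot \frac{1}{3} \cdot 527}{3}\right) - 9235 = \left(-7 + \frac{8}{3} \cdot \frac{527}{3}\right) - 9235 = \left(-7 + \frac{4216}{9}\right) - 9235 = \frac{4153}{9} - 9235 = - \frac{78962}{9}$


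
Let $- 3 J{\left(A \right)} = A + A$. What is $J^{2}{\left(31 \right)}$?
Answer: $\frac{3844}{9} \approx 427.11$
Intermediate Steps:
$J{\left(A \right)} = - \frac{2 A}{3}$ ($J{\left(A \right)} = - \frac{A + A}{3} = - \frac{2 A}{3}$)
$J^{2}{\left(31 \right)} = \left(\left(- \frac{2}{3}\right) 31\right)^{2} = \left(- \frac{62}{3}\right)^{2} = \frac{3844}{9}$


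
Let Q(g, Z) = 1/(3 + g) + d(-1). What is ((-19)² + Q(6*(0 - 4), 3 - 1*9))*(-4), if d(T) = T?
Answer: -30236/21 ≈ -1439.8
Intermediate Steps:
Q(g, Z) = -1 + 1/(3 + g) (Q(g, Z) = 1/(3 + g) - 1 = -1 + 1/(3 + g))
((-19)² + Q(6*(0 - 4), 3 - 1*9))*(-4) = ((-19)² + (-2 - 6*(0 - 4))/(3 + 6*(0 - 4)))*(-4) = (361 + (-2 - 6*(-4))/(3 + 6*(-4)))*(-4) = (361 + (-2 - 1*(-24))/(3 - 24))*(-4) = (361 + (-2 + 24)/(-21))*(-4) = (361 - 1/21*22)*(-4) = (361 - 22/21)*(-4) = (7559/21)*(-4) = -30236/21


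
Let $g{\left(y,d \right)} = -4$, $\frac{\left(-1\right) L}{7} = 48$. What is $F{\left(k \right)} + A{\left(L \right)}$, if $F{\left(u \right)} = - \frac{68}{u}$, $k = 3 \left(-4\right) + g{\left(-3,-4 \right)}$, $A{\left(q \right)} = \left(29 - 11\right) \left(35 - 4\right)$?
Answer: $\frac{2249}{4} \approx 562.25$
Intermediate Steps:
$L = -336$ ($L = \left(-7\right) 48 = -336$)
$A{\left(q \right)} = 558$ ($A{\left(q \right)} = 18 \cdot 31 = 558$)
$k = -16$ ($k = 3 \left(-4\right) - 4 = -12 - 4 = -16$)
$F{\left(k \right)} + A{\left(L \right)} = - \frac{68}{-16} + 558 = \left(-68\right) \left(- \frac{1}{16}\right) + 558 = \frac{17}{4} + 558 = \frac{2249}{4}$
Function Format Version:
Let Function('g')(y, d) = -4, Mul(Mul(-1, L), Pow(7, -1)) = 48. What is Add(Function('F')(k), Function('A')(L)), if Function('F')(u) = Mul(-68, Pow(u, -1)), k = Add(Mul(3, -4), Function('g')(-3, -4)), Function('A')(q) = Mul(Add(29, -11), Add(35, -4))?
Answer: Rational(2249, 4) ≈ 562.25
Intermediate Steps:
L = -336 (L = Mul(-7, 48) = -336)
Function('A')(q) = 558 (Function('A')(q) = Mul(18, 31) = 558)
k = -16 (k = Add(Mul(3, -4), -4) = Add(-12, -4) = -16)
Add(Function('F')(k), Function('A')(L)) = Add(Mul(-68, Pow(-16, -1)), 558) = Add(Mul(-68, Rational(-1, 16)), 558) = Add(Rational(17, 4), 558) = Rational(2249, 4)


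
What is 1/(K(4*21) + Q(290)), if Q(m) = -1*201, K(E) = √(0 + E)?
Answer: -67/13439 - 2*√21/40317 ≈ -0.0052128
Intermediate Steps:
K(E) = √E
Q(m) = -201
1/(K(4*21) + Q(290)) = 1/(√(4*21) - 201) = 1/(√84 - 201) = 1/(2*√21 - 201) = 1/(-201 + 2*√21)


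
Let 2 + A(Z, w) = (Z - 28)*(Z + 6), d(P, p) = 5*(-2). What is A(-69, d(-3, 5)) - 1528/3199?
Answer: 19541163/3199 ≈ 6108.5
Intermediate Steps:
d(P, p) = -10
A(Z, w) = -2 + (-28 + Z)*(6 + Z) (A(Z, w) = -2 + (Z - 28)*(Z + 6) = -2 + (-28 + Z)*(6 + Z))
A(-69, d(-3, 5)) - 1528/3199 = (-170 + (-69)**2 - 22*(-69)) - 1528/3199 = (-170 + 4761 + 1518) - 1528*1/3199 = 6109 - 1528/3199 = 19541163/3199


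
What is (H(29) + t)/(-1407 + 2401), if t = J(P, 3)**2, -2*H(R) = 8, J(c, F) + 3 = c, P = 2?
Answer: -3/994 ≈ -0.0030181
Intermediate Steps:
J(c, F) = -3 + c
H(R) = -4 (H(R) = -1/2*8 = -4)
t = 1 (t = (-3 + 2)**2 = (-1)**2 = 1)
(H(29) + t)/(-1407 + 2401) = (-4 + 1)/(-1407 + 2401) = -3/994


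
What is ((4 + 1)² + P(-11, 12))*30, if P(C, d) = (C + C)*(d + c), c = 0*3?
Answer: -7170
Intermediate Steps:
c = 0
P(C, d) = 2*C*d (P(C, d) = (C + C)*(d + 0) = (2*C)*d = 2*C*d)
((4 + 1)² + P(-11, 12))*30 = ((4 + 1)² + 2*(-11)*12)*30 = (5² - 264)*30 = (25 - 264)*30 = -239*30 = -7170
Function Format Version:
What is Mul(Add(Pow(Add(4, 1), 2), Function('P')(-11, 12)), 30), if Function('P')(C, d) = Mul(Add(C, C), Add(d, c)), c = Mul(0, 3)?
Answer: -7170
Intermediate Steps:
c = 0
Function('P')(C, d) = Mul(2, C, d) (Function('P')(C, d) = Mul(Add(C, C), Add(d, 0)) = Mul(Mul(2, C), d) = Mul(2, C, d))
Mul(Add(Pow(Add(4, 1), 2), Function('P')(-11, 12)), 30) = Mul(Add(Pow(Add(4, 1), 2), Mul(2, -11, 12)), 30) = Mul(Add(Pow(5, 2), -264), 30) = Mul(Add(25, -264), 30) = Mul(-239, 30) = -7170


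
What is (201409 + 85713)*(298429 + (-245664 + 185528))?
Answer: 68419162746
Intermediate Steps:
(201409 + 85713)*(298429 + (-245664 + 185528)) = 287122*(298429 - 60136) = 287122*238293 = 68419162746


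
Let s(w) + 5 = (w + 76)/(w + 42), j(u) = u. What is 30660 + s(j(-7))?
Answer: 1072994/35 ≈ 30657.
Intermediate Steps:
s(w) = -5 + (76 + w)/(42 + w) (s(w) = -5 + (w + 76)/(w + 42) = -5 + (76 + w)/(42 + w))
30660 + s(j(-7)) = 30660 + 2*(-67 - 2*(-7))/(42 - 7) = 30660 + 2*(-67 + 14)/35 = 30660 + 2*(1/35)*(-53) = 30660 - 106/35 = 1072994/35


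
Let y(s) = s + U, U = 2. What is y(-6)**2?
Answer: 16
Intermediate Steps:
y(s) = 2 + s (y(s) = s + 2 = 2 + s)
y(-6)**2 = (2 - 6)**2 = (-4)**2 = 16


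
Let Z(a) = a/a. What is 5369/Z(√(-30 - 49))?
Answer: 5369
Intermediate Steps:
Z(a) = 1
5369/Z(√(-30 - 49)) = 5369/1 = 5369*1 = 5369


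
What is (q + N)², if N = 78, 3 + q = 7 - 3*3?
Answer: 5329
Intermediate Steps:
q = -5 (q = -3 + (7 - 3*3) = -3 + (7 - 9) = -3 - 2 = -5)
(q + N)² = (-5 + 78)² = 73² = 5329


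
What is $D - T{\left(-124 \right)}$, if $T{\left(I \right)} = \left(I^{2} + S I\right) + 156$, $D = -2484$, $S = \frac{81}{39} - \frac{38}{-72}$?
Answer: $- \frac{2070083}{117} \approx -17693.0$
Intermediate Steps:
$S = \frac{1219}{468}$ ($S = 81 \cdot \frac{1}{39} - - \frac{19}{36} = \frac{27}{13} + \frac{19}{36} = \frac{1219}{468} \approx 2.6047$)
$T{\left(I \right)} = 156 + I^{2} + \frac{1219 I}{468}$ ($T{\left(I \right)} = \left(I^{2} + \frac{1219 I}{468}\right) + 156 = 156 + I^{2} + \frac{1219 I}{468}$)
$D - T{\left(-124 \right)} = -2484 - \left(156 + \left(-124\right)^{2} + \frac{1219}{468} \left(-124\right)\right) = -2484 - \left(156 + 15376 - \frac{37789}{117}\right) = -2484 - \frac{1779455}{117} = - \frac{2070083}{117}$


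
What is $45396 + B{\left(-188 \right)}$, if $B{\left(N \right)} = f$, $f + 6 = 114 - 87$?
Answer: $45417$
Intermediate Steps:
$f = 21$ ($f = -6 + \left(114 - 87\right) = -6 + 27 = 21$)
$B{\left(N \right)} = 21$
$45396 + B{\left(-188 \right)} = 45396 + 21 = 45417$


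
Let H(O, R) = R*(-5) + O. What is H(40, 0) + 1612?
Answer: 1652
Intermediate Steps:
H(O, R) = O - 5*R (H(O, R) = -5*R + O = O - 5*R)
H(40, 0) + 1612 = (40 - 5*0) + 1612 = (40 + 0) + 1612 = 40 + 1612 = 1652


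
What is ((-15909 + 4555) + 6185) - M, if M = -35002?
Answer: 29833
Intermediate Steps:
((-15909 + 4555) + 6185) - M = ((-15909 + 4555) + 6185) - 1*(-35002) = (-11354 + 6185) + 35002 = -5169 + 35002 = 29833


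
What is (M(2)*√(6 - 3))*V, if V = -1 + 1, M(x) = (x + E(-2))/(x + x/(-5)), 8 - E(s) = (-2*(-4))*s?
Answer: 0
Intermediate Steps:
E(s) = 8 - 8*s (E(s) = 8 - (-2*(-4))*s = 8 - 8*s)
M(x) = 5*(24 + x)/(4*x) (M(x) = (x + (8 - 8*(-2)))/(x + x/(-5)) = (x + (8 + 16))/(x + x*(-⅕)) = (x + 24)/(x - x/5) = (24 + x)/((4*x/5)) = (24 + x)*(5/(4*x)) = 5*(24 + x)/(4*x))
V = 0
(M(2)*√(6 - 3))*V = ((5/4 + 30/2)*√(6 - 3))*0 = ((5/4 + 30*(½))*√3)*0 = ((5/4 + 15)*√3)*0 = (65*√3/4)*0 = 0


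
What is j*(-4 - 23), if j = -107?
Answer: 2889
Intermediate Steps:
j*(-4 - 23) = -107*(-4 - 23) = -107*(-27) = 2889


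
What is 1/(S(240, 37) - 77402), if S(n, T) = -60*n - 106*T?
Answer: -1/95724 ≈ -1.0447e-5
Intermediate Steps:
S(n, T) = -106*T - 60*n
1/(S(240, 37) - 77402) = 1/((-106*37 - 60*240) - 77402) = 1/((-3922 - 14400) - 77402) = 1/(-18322 - 77402) = 1/(-95724) = -1/95724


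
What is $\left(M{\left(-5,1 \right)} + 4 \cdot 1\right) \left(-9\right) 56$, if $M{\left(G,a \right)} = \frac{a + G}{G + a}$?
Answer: $-2520$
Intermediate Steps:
$M{\left(G,a \right)} = 1$ ($M{\left(G,a \right)} = \frac{G + a}{G + a} = 1$)
$\left(M{\left(-5,1 \right)} + 4 \cdot 1\right) \left(-9\right) 56 = \left(1 + 4 \cdot 1\right) \left(-9\right) 56 = \left(1 + 4\right) \left(-9\right) 56 = 5 \left(-9\right) 56 = \left(-45\right) 56 = -2520$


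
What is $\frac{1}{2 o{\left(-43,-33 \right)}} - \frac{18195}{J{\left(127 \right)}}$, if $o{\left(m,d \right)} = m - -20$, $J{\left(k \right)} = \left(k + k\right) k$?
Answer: $- \frac{217307}{370967} \approx -0.58578$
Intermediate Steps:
$J{\left(k \right)} = 2 k^{2}$ ($J{\left(k \right)} = 2 k k = 2 k^{2}$)
$o{\left(m,d \right)} = 20 + m$ ($o{\left(m,d \right)} = m + 20 = 20 + m$)
$\frac{1}{2 o{\left(-43,-33 \right)}} - \frac{18195}{J{\left(127 \right)}} = \frac{1}{2 \left(20 - 43\right)} - \frac{18195}{2 \cdot 127^{2}} = \frac{1}{2 \left(-23\right)} - \frac{18195}{2 \cdot 16129} = \frac{1}{-46} - \frac{18195}{32258} = - \frac{1}{46} - \frac{18195}{32258} = - \frac{217307}{370967}$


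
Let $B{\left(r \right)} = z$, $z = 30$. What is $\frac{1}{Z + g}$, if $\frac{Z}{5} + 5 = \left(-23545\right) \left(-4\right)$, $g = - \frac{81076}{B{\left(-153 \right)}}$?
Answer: $\frac{15}{7022587} \approx 2.136 \cdot 10^{-6}$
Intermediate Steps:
$B{\left(r \right)} = 30$
$g = - \frac{40538}{15}$ ($g = - \frac{81076}{30} = \left(-81076\right) \frac{1}{30} = - \frac{40538}{15} \approx -2702.5$)
$Z = 470875$ ($Z = -25 + 5 \left(\left(-23545\right) \left(-4\right)\right) = -25 + 5 \cdot 94180 = -25 + 470900 = 470875$)
$\frac{1}{Z + g} = \frac{1}{470875 - \frac{40538}{15}} = \frac{1}{\frac{7022587}{15}} = \frac{15}{7022587}$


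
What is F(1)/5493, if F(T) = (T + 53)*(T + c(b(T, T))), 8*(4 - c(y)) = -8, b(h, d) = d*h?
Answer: 108/1831 ≈ 0.058984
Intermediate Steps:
c(y) = 5 (c(y) = 4 - ⅛*(-8) = 4 + 1 = 5)
F(T) = (5 + T)*(53 + T) (F(T) = (T + 53)*(T + 5) = (53 + T)*(5 + T) = (5 + T)*(53 + T))
F(1)/5493 = (265 + 1² + 58*1)/5493 = (265 + 1 + 58)*(1/5493) = 324*(1/5493) = 108/1831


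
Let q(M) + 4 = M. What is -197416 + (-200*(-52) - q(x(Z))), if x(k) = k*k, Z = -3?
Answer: -187021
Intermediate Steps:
x(k) = k²
q(M) = -4 + M
-197416 + (-200*(-52) - q(x(Z))) = -197416 + (-200*(-52) - (-4 + (-3)²)) = -197416 + (10400 - (-4 + 9)) = -197416 + (10400 - 1*5) = -197416 + (10400 - 5) = -197416 + 10395 = -187021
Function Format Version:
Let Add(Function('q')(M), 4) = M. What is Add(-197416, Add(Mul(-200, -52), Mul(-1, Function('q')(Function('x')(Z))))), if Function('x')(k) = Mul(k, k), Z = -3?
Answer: -187021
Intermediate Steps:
Function('x')(k) = Pow(k, 2)
Function('q')(M) = Add(-4, M)
Add(-197416, Add(Mul(-200, -52), Mul(-1, Function('q')(Function('x')(Z))))) = Add(-197416, Add(Mul(-200, -52), Mul(-1, Add(-4, Pow(-3, 2))))) = Add(-197416, Add(10400, Mul(-1, Add(-4, 9)))) = Add(-197416, Add(10400, Mul(-1, 5))) = Add(-197416, Add(10400, -5)) = Add(-197416, 10395) = -187021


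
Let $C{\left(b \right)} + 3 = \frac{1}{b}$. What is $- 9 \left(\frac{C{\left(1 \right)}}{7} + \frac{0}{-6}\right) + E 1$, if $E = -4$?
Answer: $- \frac{10}{7} \approx -1.4286$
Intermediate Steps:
$C{\left(b \right)} = -3 + \frac{1}{b}$
$- 9 \left(\frac{C{\left(1 \right)}}{7} + \frac{0}{-6}\right) + E 1 = - 9 \left(\frac{-3 + 1^{-1}}{7} + \frac{0}{-6}\right) - 4 = - 9 \left(\left(-3 + 1\right) \frac{1}{7} + 0 \left(- \frac{1}{6}\right)\right) - 4 = - 9 \left(\left(-2\right) \frac{1}{7} + 0\right) - 4 = - 9 \left(- \frac{2}{7} + 0\right) - 4 = \left(-9\right) \left(- \frac{2}{7}\right) - 4 = \frac{18}{7} - 4 = - \frac{10}{7}$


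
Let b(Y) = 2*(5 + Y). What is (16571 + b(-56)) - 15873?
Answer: 596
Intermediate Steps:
b(Y) = 10 + 2*Y
(16571 + b(-56)) - 15873 = (16571 + (10 + 2*(-56))) - 15873 = (16571 + (10 - 112)) - 15873 = (16571 - 102) - 15873 = 16469 - 15873 = 596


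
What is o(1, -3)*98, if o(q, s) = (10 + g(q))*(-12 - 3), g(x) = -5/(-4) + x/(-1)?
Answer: -30135/2 ≈ -15068.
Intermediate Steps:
g(x) = 5/4 - x (g(x) = -5*(-¼) + x*(-1) = 5/4 - x)
o(q, s) = -675/4 + 15*q (o(q, s) = (10 + (5/4 - q))*(-12 - 3) = (45/4 - q)*(-15) = -675/4 + 15*q)
o(1, -3)*98 = (-675/4 + 15*1)*98 = (-675/4 + 15)*98 = -615/4*98 = -30135/2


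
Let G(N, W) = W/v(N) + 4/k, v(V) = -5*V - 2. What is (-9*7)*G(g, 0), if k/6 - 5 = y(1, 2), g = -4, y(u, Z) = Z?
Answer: -6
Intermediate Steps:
v(V) = -2 - 5*V
k = 42 (k = 30 + 6*2 = 30 + 12 = 42)
G(N, W) = 2/21 + W/(-2 - 5*N) (G(N, W) = W/(-2 - 5*N) + 4/42 = W/(-2 - 5*N) + 4*(1/42) = W/(-2 - 5*N) + 2/21 = 2/21 + W/(-2 - 5*N))
(-9*7)*G(g, 0) = (-9*7)*((4 - 21*0 + 10*(-4))/(21*(2 + 5*(-4)))) = -3*(4 + 0 - 40)/(2 - 20) = -3*(-36)/(-18) = -3*(-1)*(-36)/18 = -63*2/21 = -6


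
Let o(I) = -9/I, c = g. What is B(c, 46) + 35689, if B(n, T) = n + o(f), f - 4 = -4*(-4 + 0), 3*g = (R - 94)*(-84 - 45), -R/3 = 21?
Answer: 848791/20 ≈ 42440.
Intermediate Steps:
R = -63 (R = -3*21 = -63)
g = 6751 (g = ((-63 - 94)*(-84 - 45))/3 = (-157*(-129))/3 = (1/3)*20253 = 6751)
f = 20 (f = 4 - 4*(-4 + 0) = 4 - 4*(-4) = 4 + 16 = 20)
c = 6751
B(n, T) = -9/20 + n (B(n, T) = n - 9/20 = -9/20 + n)
B(c, 46) + 35689 = (-9/20 + 6751) + 35689 = 135011/20 + 35689 = 848791/20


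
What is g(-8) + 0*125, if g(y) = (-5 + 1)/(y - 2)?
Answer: ⅖ ≈ 0.40000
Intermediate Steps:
g(y) = -4/(-2 + y)
g(-8) + 0*125 = -4/(-2 - 8) + 0*125 = -4/(-10) + 0 = -4*(-⅒) + 0 = ⅖ + 0 = ⅖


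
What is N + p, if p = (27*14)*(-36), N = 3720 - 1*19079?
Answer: -28967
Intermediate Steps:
N = -15359 (N = 3720 - 19079 = -15359)
p = -13608 (p = 378*(-36) = -13608)
N + p = -15359 - 13608 = -28967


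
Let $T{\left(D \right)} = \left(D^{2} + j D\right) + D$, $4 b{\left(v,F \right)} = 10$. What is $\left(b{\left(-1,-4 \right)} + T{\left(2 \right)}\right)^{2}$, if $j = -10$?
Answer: $\frac{529}{4} \approx 132.25$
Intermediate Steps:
$b{\left(v,F \right)} = \frac{5}{2}$ ($b{\left(v,F \right)} = \frac{1}{4} \cdot 10 = \frac{5}{2}$)
$T{\left(D \right)} = D^{2} - 9 D$ ($T{\left(D \right)} = \left(D^{2} - 10 D\right) + D = D^{2} - 9 D$)
$\left(b{\left(-1,-4 \right)} + T{\left(2 \right)}\right)^{2} = \left(\frac{5}{2} + 2 \left(-9 + 2\right)\right)^{2} = \left(\frac{5}{2} + 2 \left(-7\right)\right)^{2} = \left(\frac{5}{2} - 14\right)^{2} = \left(- \frac{23}{2}\right)^{2} = \frac{529}{4}$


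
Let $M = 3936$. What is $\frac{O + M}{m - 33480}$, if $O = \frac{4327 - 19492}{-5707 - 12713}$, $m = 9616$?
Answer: $- \frac{4834419}{29304992} \approx -0.16497$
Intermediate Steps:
$O = \frac{1011}{1228}$ ($O = - \frac{15165}{-18420} = \left(-15165\right) \left(- \frac{1}{18420}\right) = \frac{1011}{1228} \approx 0.82329$)
$\frac{O + M}{m - 33480} = \frac{\frac{1011}{1228} + 3936}{9616 - 33480} = \frac{4834419}{1228 \left(-23864\right)} = \frac{4834419}{1228} \left(- \frac{1}{23864}\right) = - \frac{4834419}{29304992}$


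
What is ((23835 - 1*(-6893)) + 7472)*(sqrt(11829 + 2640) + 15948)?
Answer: 609213600 + 38200*sqrt(14469) ≈ 6.1381e+8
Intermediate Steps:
((23835 - 1*(-6893)) + 7472)*(sqrt(11829 + 2640) + 15948) = ((23835 + 6893) + 7472)*(sqrt(14469) + 15948) = (30728 + 7472)*(15948 + sqrt(14469)) = 38200*(15948 + sqrt(14469)) = 609213600 + 38200*sqrt(14469)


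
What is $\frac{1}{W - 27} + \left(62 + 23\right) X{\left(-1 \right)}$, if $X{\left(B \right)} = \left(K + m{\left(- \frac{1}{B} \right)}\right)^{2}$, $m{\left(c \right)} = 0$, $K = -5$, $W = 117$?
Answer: $\frac{191251}{90} \approx 2125.0$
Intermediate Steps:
$X{\left(B \right)} = 25$ ($X{\left(B \right)} = \left(-5 + 0\right)^{2} = \left(-5\right)^{2} = 25$)
$\frac{1}{W - 27} + \left(62 + 23\right) X{\left(-1 \right)} = \frac{1}{117 - 27} + \left(62 + 23\right) 25 = \frac{1}{90} + 85 \cdot 25 = \frac{1}{90} + 2125 = \frac{191251}{90}$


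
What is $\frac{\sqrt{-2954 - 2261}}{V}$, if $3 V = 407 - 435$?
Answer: $- \frac{3 i \sqrt{5215}}{28} \approx - 7.7373 i$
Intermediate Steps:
$V = - \frac{28}{3}$ ($V = \frac{407 - 435}{3} = \frac{1}{3} \left(-28\right) = - \frac{28}{3} \approx -9.3333$)
$\frac{\sqrt{-2954 - 2261}}{V} = \frac{\sqrt{-2954 - 2261}}{- \frac{28}{3}} = - \frac{3 \sqrt{-5215}}{28} = - \frac{3 i \sqrt{5215}}{28}$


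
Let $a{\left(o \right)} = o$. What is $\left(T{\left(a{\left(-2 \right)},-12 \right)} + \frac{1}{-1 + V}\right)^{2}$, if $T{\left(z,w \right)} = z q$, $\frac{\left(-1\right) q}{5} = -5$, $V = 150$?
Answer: $\frac{55487601}{22201} \approx 2499.3$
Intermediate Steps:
$q = 25$ ($q = \left(-5\right) \left(-5\right) = 25$)
$T{\left(z,w \right)} = 25 z$ ($T{\left(z,w \right)} = z 25 = 25 z$)
$\left(T{\left(a{\left(-2 \right)},-12 \right)} + \frac{1}{-1 + V}\right)^{2} = \left(25 \left(-2\right) + \frac{1}{-1 + 150}\right)^{2} = \left(-50 + \frac{1}{149}\right)^{2} = \left(- \frac{7449}{149}\right)^{2} = \frac{55487601}{22201}$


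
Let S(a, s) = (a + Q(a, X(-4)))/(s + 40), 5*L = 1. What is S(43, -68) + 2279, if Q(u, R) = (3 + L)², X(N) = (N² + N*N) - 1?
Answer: 1593969/700 ≈ 2277.1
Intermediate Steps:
X(N) = -1 + 2*N² (X(N) = (N² + N²) - 1 = 2*N² - 1 = -1 + 2*N²)
L = ⅕ (L = (⅕)*1 = ⅕ ≈ 0.20000)
Q(u, R) = 256/25 (Q(u, R) = (3 + ⅕)² = (16/5)² = 256/25)
S(a, s) = (256/25 + a)/(40 + s) (S(a, s) = (a + 256/25)/(s + 40) = (256/25 + a)/(40 + s))
S(43, -68) + 2279 = (256/25 + 43)/(40 - 68) + 2279 = (1331/25)/(-28) + 2279 = -1/28*1331/25 + 2279 = -1331/700 + 2279 = 1593969/700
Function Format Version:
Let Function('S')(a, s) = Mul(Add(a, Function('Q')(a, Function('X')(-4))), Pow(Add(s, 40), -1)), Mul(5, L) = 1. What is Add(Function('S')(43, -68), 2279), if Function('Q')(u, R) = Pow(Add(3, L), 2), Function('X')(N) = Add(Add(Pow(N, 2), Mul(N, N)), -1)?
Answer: Rational(1593969, 700) ≈ 2277.1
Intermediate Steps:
Function('X')(N) = Add(-1, Mul(2, Pow(N, 2))) (Function('X')(N) = Add(Add(Pow(N, 2), Pow(N, 2)), -1) = Add(Mul(2, Pow(N, 2)), -1) = Add(-1, Mul(2, Pow(N, 2))))
L = Rational(1, 5) (L = Mul(Rational(1, 5), 1) = Rational(1, 5) ≈ 0.20000)
Function('Q')(u, R) = Rational(256, 25) (Function('Q')(u, R) = Pow(Add(3, Rational(1, 5)), 2) = Pow(Rational(16, 5), 2) = Rational(256, 25))
Function('S')(a, s) = Mul(Pow(Add(40, s), -1), Add(Rational(256, 25), a)) (Function('S')(a, s) = Mul(Add(a, Rational(256, 25)), Pow(Add(s, 40), -1)) = Mul(Add(Rational(256, 25), a), Pow(Add(40, s), -1)) = Mul(Pow(Add(40, s), -1), Add(Rational(256, 25), a)))
Add(Function('S')(43, -68), 2279) = Add(Mul(Pow(Add(40, -68), -1), Add(Rational(256, 25), 43)), 2279) = Add(Mul(Pow(-28, -1), Rational(1331, 25)), 2279) = Add(Mul(Rational(-1, 28), Rational(1331, 25)), 2279) = Add(Rational(-1331, 700), 2279) = Rational(1593969, 700)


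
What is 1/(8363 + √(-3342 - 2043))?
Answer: 8363/69945154 - I*√5385/69945154 ≈ 0.00011957 - 1.0491e-6*I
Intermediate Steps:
1/(8363 + √(-3342 - 2043)) = 1/(8363 + √(-5385)) = 1/(8363 + I*√5385)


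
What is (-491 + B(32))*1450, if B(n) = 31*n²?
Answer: 45316850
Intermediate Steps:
(-491 + B(32))*1450 = (-491 + 31*32²)*1450 = (-491 + 31*1024)*1450 = (-491 + 31744)*1450 = 31253*1450 = 45316850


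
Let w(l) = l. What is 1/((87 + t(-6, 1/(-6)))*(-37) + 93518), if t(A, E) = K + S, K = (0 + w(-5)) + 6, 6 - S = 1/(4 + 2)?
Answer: 6/540277 ≈ 1.1105e-5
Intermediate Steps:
S = 35/6 (S = 6 - 1/(4 + 2) = 6 - 1/6 = 6 - 1*⅙ = 6 - ⅙ = 35/6 ≈ 5.8333)
K = 1 (K = (0 - 5) + 6 = -5 + 6 = 1)
t(A, E) = 41/6 (t(A, E) = 1 + 35/6 = 41/6)
1/((87 + t(-6, 1/(-6)))*(-37) + 93518) = 1/((87 + 41/6)*(-37) + 93518) = 1/((563/6)*(-37) + 93518) = 1/(-20831/6 + 93518) = 1/(540277/6) = 6/540277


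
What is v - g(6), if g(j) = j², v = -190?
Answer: -226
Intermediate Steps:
v - g(6) = -190 - 1*6² = -190 - 1*36 = -190 - 36 = -226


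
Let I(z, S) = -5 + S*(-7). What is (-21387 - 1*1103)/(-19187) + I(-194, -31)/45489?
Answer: 1027115254/872797443 ≈ 1.1768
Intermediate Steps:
I(z, S) = -5 - 7*S
(-21387 - 1*1103)/(-19187) + I(-194, -31)/45489 = (-21387 - 1*1103)/(-19187) + (-5 - 7*(-31))/45489 = (-21387 - 1103)*(-1/19187) + (-5 + 217)*(1/45489) = -22490*(-1/19187) + 212*(1/45489) = 22490/19187 + 212/45489 = 1027115254/872797443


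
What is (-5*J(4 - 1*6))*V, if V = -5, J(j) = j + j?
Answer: -100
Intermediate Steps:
J(j) = 2*j
(-5*J(4 - 1*6))*V = -10*(4 - 1*6)*(-5) = -10*(4 - 6)*(-5) = -10*(-2)*(-5) = -5*(-4)*(-5) = 20*(-5) = -100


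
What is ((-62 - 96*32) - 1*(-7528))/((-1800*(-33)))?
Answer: 2197/29700 ≈ 0.073973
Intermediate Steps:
((-62 - 96*32) - 1*(-7528))/((-1800*(-33))) = ((-62 - 3072) + 7528)/59400 = (-3134 + 7528)*(1/59400) = 4394*(1/59400) = 2197/29700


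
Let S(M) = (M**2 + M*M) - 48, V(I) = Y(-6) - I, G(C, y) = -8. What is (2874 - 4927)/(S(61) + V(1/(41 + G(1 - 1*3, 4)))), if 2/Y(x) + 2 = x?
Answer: -270996/975971 ≈ -0.27767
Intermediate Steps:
Y(x) = 2/(-2 + x)
V(I) = -1/4 - I (V(I) = 2/(-2 - 6) - I = 2/(-8) - I = 2*(-1/8) - I = -1/4 - I)
S(M) = -48 + 2*M**2 (S(M) = (M**2 + M**2) - 48 = 2*M**2 - 48 = -48 + 2*M**2)
(2874 - 4927)/(S(61) + V(1/(41 + G(1 - 1*3, 4)))) = (2874 - 4927)/((-48 + 2*61**2) + (-1/4 - 1/(41 - 8))) = -2053/((-48 + 2*3721) + (-1/4 - 1/33)) = -2053/((-48 + 7442) + (-1/4 - 1*1/33)) = -2053/(7394 + (-1/4 - 1/33)) = -2053/(7394 - 37/132) = -2053/975971/132 = -2053*132/975971 = -270996/975971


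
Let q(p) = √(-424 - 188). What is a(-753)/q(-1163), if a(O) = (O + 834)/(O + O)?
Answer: 9*I*√17/17068 ≈ 0.0021741*I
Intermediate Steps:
a(O) = (834 + O)/(2*O) (a(O) = (834 + O)/((2*O)) = (834 + O)*(1/(2*O)) = (834 + O)/(2*O))
q(p) = 6*I*√17 (q(p) = √(-612) = 6*I*√17)
a(-753)/q(-1163) = ((½)*(834 - 753)/(-753))/((6*I*√17)) = ((½)*(-1/753)*81)*(-I*√17/102) = -(-9)*I*√17/17068 = 9*I*√17/17068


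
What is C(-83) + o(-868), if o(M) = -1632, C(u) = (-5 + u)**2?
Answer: 6112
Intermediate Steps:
C(-83) + o(-868) = (-5 - 83)**2 - 1632 = (-88)**2 - 1632 = 7744 - 1632 = 6112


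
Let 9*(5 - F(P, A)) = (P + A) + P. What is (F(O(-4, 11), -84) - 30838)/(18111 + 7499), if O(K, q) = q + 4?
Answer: -30827/25610 ≈ -1.2037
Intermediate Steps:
O(K, q) = 4 + q
F(P, A) = 5 - 2*P/9 - A/9 (F(P, A) = 5 - ((P + A) + P)/9 = 5 - ((A + P) + P)/9 = 5 - (A + 2*P)/9 = 5 + (-2*P/9 - A/9) = 5 - 2*P/9 - A/9)
(F(O(-4, 11), -84) - 30838)/(18111 + 7499) = ((5 - 2*(4 + 11)/9 - ⅑*(-84)) - 30838)/(18111 + 7499) = ((5 - 2/9*15 + 28/3) - 30838)/25610 = ((5 - 10/3 + 28/3) - 30838)*(1/25610) = (11 - 30838)*(1/25610) = -30827*1/25610 = -30827/25610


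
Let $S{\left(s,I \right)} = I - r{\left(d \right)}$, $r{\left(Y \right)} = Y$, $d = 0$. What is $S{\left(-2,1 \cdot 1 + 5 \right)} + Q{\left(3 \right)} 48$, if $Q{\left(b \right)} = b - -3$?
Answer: $294$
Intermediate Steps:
$Q{\left(b \right)} = 3 + b$ ($Q{\left(b \right)} = b + 3 = 3 + b$)
$S{\left(s,I \right)} = I$ ($S{\left(s,I \right)} = I - 0 = I + 0 = I$)
$S{\left(-2,1 \cdot 1 + 5 \right)} + Q{\left(3 \right)} 48 = \left(1 \cdot 1 + 5\right) + \left(3 + 3\right) 48 = \left(1 + 5\right) + 6 \cdot 48 = 6 + 288 = 294$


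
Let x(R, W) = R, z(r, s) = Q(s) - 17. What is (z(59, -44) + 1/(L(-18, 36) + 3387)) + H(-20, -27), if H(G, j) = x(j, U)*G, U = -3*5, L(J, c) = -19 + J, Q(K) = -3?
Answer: 1742001/3350 ≈ 520.00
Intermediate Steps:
U = -15
z(r, s) = -20 (z(r, s) = -3 - 17 = -20)
H(G, j) = G*j (H(G, j) = j*G = G*j)
(z(59, -44) + 1/(L(-18, 36) + 3387)) + H(-20, -27) = (-20 + 1/((-19 - 18) + 3387)) - 20*(-27) = (-20 + 1/(-37 + 3387)) + 540 = (-20 + 1/3350) + 540 = -66999/3350 + 540 = 1742001/3350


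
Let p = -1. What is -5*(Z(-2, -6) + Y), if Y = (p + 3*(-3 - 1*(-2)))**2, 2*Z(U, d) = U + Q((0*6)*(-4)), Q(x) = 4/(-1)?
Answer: -65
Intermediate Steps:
Q(x) = -4 (Q(x) = 4*(-1) = -4)
Z(U, d) = -2 + U/2 (Z(U, d) = (U - 4)/2 = (-4 + U)/2 = -2 + U/2)
Y = 16 (Y = (-1 + 3*(-3 - 1*(-2)))**2 = (-1 + 3*(-3 + 2))**2 = (-1 + 3*(-1))**2 = (-1 - 3)**2 = (-4)**2 = 16)
-5*(Z(-2, -6) + Y) = -5*((-2 + (1/2)*(-2)) + 16) = -5*((-2 - 1) + 16) = -5*(-3 + 16) = -5*13 = -65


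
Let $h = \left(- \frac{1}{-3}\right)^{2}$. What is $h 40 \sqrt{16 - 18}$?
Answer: $\frac{40 i \sqrt{2}}{9} \approx 6.2854 i$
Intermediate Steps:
$h = \frac{1}{9}$ ($h = \left(\left(-1\right) \left(- \frac{1}{3}\right)\right)^{2} = \left(\frac{1}{3}\right)^{2} = \frac{1}{9} \approx 0.11111$)
$h 40 \sqrt{16 - 18} = \frac{1}{9} \cdot 40 \sqrt{16 - 18} = \frac{40 \sqrt{-2}}{9} = \frac{40 i \sqrt{2}}{9}$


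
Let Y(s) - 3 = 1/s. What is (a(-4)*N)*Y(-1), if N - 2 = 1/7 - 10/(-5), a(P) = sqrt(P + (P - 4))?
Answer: 116*I*sqrt(3)/7 ≈ 28.703*I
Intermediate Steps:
a(P) = sqrt(-4 + 2*P) (a(P) = sqrt(P + (-4 + P)) = sqrt(-4 + 2*P))
Y(s) = 3 + 1/s
N = 29/7 (N = 2 + (1/7 - 10/(-5)) = 2 + (1*(1/7) - 10*(-1/5)) = 2 + (1/7 + 2) = 2 + 15/7 = 29/7 ≈ 4.1429)
(a(-4)*N)*Y(-1) = (sqrt(-4 + 2*(-4))*(29/7))*(3 + 1/(-1)) = (sqrt(-4 - 8)*(29/7))*(3 - 1) = (sqrt(-12)*(29/7))*2 = ((2*I*sqrt(3))*(29/7))*2 = (58*I*sqrt(3)/7)*2 = 116*I*sqrt(3)/7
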